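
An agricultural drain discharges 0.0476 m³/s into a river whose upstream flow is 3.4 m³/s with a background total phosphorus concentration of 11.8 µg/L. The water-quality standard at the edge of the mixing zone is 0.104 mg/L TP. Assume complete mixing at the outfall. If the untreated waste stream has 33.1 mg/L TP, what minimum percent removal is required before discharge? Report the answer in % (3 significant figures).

11.8 µg/L = 0.0118 mg/L.
Mass balance: 0.104·3.448 = 0.0476·Cₑ + 3.4·0.0118.
Cₑ = (0.3586 − 0.04012) / 0.0476 = 6.69 mg/L.
Required removal = 1 − 6.69/33.1 = 79.79 %.

79.8 %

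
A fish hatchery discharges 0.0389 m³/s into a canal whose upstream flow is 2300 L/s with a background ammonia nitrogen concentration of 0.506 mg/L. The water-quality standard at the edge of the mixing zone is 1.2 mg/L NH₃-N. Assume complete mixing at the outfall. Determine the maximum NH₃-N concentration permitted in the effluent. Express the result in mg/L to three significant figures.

42.2 mg/L

2300 L/s = 2.3 m³/s.
Mass balance: 1.2·2.339 = 0.0389·Cₑ + 2.3·0.506.
Cₑ = (2.807 − 1.164) / 0.0389 = 42.23 mg/L.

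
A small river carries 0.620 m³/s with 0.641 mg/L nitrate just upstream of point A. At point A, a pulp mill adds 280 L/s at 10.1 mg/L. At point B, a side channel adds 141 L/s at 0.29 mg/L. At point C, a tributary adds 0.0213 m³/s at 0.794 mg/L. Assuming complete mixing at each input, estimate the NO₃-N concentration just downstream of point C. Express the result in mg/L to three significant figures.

280 L/s = 0.28 m³/s.
After input A: C = (0.62·0.641 + 0.28·10.1) / 0.9 = 3.584 mg/L.
141 L/s = 0.141 m³/s.
After input B: C = (0.9·3.584 + 0.141·0.29) / 1.041 = 3.138 mg/L.
After input C: C = (1.041·3.138 + 0.0213·0.794) / 1.062 = 3.091 mg/L.

3.09 mg/L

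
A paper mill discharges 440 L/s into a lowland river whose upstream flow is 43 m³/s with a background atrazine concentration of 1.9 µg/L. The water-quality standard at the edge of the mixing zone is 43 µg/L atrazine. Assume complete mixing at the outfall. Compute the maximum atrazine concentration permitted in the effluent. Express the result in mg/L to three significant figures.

4.06 mg/L

440 L/s = 0.44 m³/s.
1.9 µg/L = 0.0019 mg/L.
43 µg/L = 0.043 mg/L.
Mass balance: 0.043·43.44 = 0.44·Cₑ + 43·0.0019.
Cₑ = (1.868 − 0.0817) / 0.44 = 4.06 mg/L.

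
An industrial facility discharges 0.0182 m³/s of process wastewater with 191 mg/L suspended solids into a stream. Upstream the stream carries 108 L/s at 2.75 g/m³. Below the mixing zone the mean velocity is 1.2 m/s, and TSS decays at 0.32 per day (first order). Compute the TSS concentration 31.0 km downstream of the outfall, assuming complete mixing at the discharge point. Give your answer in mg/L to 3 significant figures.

27.2 mg/L

108 L/s = 0.108 m³/s.
After complete mixing, C₀ = (0.0182·191 + 0.108·2.75) / 0.1262 = 29.9 mg/L.
Travel time t = 3.1e+04 m / 1.2 m/s = 2.583e+04 s = 0.299 d.
C = 29.9·exp(−0.32·0.299) = 29.9·0.9088 = 27.17 mg/L.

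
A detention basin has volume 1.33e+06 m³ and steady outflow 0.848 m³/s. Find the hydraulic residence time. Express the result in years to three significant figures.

Q = 0.848 m³/s × 3.156e+07 s/yr = 2.676e+07 m³/yr.
Hydraulic residence time τ = V/Q = 1.33e+06/2.676e+07 = 0.0497 yr.

0.0497 yr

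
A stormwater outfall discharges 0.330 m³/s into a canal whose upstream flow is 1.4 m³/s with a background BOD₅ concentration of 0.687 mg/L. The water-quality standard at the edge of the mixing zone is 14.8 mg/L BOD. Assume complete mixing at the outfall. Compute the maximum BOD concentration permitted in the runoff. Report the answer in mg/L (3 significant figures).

74.7 mg/L

Mass balance: 14.8·1.73 = 0.33·Cₑ + 1.4·0.687.
Cₑ = (25.6 − 0.9618) / 0.33 = 74.67 mg/L.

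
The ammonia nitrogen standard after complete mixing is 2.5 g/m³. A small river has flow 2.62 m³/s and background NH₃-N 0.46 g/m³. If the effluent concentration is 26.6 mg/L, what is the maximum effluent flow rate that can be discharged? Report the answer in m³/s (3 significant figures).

Mass balance at complete mixing: C_std·(Q_w + Q_r) = Q_w·C_e + Q_r·C_b.
Rearranging, Q_w = Q_r·(C_std − C_b)/(C_e − C_std) = 2.62·(2.5 − 0.46) / (26.6 − 2.5) = 0.2218 m³/s.

0.222 m³/s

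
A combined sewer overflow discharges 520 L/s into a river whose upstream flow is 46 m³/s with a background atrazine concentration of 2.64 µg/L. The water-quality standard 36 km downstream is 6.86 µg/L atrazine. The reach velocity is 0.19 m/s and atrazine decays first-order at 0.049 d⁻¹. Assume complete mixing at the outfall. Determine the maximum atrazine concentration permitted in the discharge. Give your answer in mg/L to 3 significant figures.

0.450 mg/L

520 L/s = 0.52 m³/s.
2.64 µg/L = 0.00264 mg/L.
6.86 µg/L = 0.00686 mg/L.
Travel time to the compliance point: t = 3.6e+04/0.19 = 1.895e+05 s = 2.193 d; decay factor exp(−0.049·2.193) = 0.8981.
So the concentration just after mixing may be at most 0.00686/0.8981 = 0.007638 mg/L.
Mass balance: 0.007638·46.52 = 0.52·Cₑ + 46·0.00264.
Cₑ = (0.3553 − 0.1214) / 0.52 = 0.4498 mg/L.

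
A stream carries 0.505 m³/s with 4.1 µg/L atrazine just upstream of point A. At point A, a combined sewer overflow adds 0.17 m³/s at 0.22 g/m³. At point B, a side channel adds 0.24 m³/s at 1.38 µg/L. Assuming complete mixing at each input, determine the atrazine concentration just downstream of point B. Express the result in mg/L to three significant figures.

0.0435 mg/L

4.1 µg/L = 0.0041 mg/L.
After input A: C = (0.505·0.0041 + 0.17·0.22) / 0.675 = 0.05847 mg/L.
1.38 µg/L = 0.00138 mg/L.
After input B: C = (0.675·0.05847 + 0.24·0.00138) / 0.915 = 0.0435 mg/L.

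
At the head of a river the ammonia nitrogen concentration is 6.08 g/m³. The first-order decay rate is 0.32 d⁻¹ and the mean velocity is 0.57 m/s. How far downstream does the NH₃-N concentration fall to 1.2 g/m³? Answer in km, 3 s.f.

From C = C₀·e^(−kt), t = ln(C₀/C)/k = ln(6.08/1.2)/0.32 = 1.623/0.32 = 5.071 d.
Distance = v·t = 0.57 m/s × 4.381e+05 s = 2.497e+05 m = 249.7 km.

250 km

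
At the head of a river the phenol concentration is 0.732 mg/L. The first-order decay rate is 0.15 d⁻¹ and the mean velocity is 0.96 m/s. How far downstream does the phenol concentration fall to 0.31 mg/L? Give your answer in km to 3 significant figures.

From C = C₀·e^(−kt), t = ln(C₀/C)/k = ln(0.732/0.31)/0.15 = 0.8592/0.15 = 5.728 d.
Distance = v·t = 0.96 m/s × 4.949e+05 s = 4.751e+05 m = 475.1 km.

475 km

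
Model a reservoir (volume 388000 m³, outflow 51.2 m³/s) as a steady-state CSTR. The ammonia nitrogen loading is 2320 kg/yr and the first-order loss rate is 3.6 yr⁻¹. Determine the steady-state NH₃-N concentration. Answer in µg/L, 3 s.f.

1.43 µg/L

Outflow Q = 51.2 m³/s × 3.156e+07 s/yr = 1.616e+09 m³/yr.
Steady-state CSTR mass balance: W = Q·C + k·V·C, so C = W/(Q + kV).
Q + kV = 1.616e+09 + 3.6·388000 = 1.617e+09 m³/yr.
C = 2320/1.617e+09 = 1.435e-06 kg/m³ = 0.001435 mg/L = 1.435 µg/L.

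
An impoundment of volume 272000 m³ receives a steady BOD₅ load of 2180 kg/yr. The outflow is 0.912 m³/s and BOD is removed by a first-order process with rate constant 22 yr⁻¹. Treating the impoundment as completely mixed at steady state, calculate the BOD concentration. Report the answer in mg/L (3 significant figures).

0.0627 mg/L

Outflow Q = 0.912 m³/s × 3.156e+07 s/yr = 2.878e+07 m³/yr.
Steady-state CSTR mass balance: W = Q·C + k·V·C, so C = W/(Q + kV).
Q + kV = 2.878e+07 + 22·272000 = 3.476e+07 m³/yr.
C = 2180/3.476e+07 = 6.271e-05 kg/m³ = 0.06271 mg/L.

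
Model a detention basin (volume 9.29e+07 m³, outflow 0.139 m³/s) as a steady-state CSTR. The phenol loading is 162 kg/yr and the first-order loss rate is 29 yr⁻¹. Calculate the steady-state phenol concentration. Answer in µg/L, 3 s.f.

Outflow Q = 0.139 m³/s × 3.156e+07 s/yr = 4.387e+06 m³/yr.
Steady-state CSTR mass balance: W = Q·C + k·V·C, so C = W/(Q + kV).
Q + kV = 4.387e+06 + 29·9.29e+07 = 2.698e+09 m³/yr.
C = 162/2.698e+09 = 6.003e-08 kg/m³ = 6.003e-05 mg/L = 0.06003 µg/L.

0.0600 µg/L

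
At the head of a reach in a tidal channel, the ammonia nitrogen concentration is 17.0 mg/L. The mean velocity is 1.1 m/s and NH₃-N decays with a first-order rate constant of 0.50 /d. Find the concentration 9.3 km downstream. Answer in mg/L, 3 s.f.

Travel time t = 9.3 km / 1.1 m/s = 9300/1.1 = 8455 s = 0.09785 d.
First-order decay: C = 17.0·exp(−0.50·0.09785) = 17.0·0.9523 = 16.19 mg/L.

16.2 mg/L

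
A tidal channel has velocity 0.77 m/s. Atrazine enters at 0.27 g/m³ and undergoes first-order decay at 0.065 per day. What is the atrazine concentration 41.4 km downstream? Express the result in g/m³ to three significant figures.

0.259 g/m³

Travel time t = 41.4 km / 0.77 m/s = 4.14e+04/0.77 = 5.377e+04 s = 0.6223 d.
First-order decay: C = 0.27·exp(−0.065·0.6223) = 0.27·0.9604 = 0.2593 g/m³.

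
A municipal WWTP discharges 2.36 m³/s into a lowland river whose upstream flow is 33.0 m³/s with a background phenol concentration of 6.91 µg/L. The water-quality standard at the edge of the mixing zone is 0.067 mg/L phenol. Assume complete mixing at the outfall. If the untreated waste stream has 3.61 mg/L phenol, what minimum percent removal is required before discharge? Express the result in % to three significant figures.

6.91 µg/L = 0.00691 mg/L.
Mass balance: 0.067·35.36 = 2.36·Cₑ + 33·0.00691.
Cₑ = (2.369 − 0.228) / 2.36 = 0.9072 mg/L.
Required removal = 1 − 0.9072/3.61 = 74.87 %.

74.9 %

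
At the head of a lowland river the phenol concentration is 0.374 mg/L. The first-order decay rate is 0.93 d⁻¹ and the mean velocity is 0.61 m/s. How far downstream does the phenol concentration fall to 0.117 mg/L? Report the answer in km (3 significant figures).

65.9 km

From C = C₀·e^(−kt), t = ln(C₀/C)/k = ln(0.374/0.117)/0.93 = 1.162/0.93 = 1.25 d.
Distance = v·t = 0.61 m/s × 1.08e+05 s = 6.586e+04 m = 65.86 km.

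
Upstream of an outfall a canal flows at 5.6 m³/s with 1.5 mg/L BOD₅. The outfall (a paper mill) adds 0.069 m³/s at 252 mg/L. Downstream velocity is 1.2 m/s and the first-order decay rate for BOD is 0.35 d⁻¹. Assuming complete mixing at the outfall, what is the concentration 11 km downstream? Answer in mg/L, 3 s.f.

4.38 mg/L

After complete mixing, C₀ = (0.069·252 + 5.6·1.5) / 5.669 = 4.549 mg/L.
Travel time t = 1.1e+04 m / 1.2 m/s = 9167 s = 0.1061 d.
C = 4.549·exp(−0.35·0.1061) = 4.549·0.9635 = 4.383 mg/L.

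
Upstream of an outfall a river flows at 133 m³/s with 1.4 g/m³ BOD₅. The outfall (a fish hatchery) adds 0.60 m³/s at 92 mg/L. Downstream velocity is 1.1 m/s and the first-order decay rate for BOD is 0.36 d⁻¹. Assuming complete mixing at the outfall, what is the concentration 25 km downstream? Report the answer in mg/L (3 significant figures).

After complete mixing, C₀ = (0.6·92 + 133·1.4) / 133.6 = 1.807 mg/L.
Travel time t = 2.5e+04 m / 1.1 m/s = 2.273e+04 s = 0.263 d.
C = 1.807·exp(−0.36·0.263) = 1.807·0.9096 = 1.644 mg/L.

1.64 mg/L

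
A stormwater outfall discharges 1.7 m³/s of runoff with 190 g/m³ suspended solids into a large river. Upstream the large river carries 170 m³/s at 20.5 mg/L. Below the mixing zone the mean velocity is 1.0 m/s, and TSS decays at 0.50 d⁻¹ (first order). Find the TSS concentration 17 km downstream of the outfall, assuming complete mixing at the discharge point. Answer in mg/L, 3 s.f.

After complete mixing, C₀ = (1.7·190 + 170·20.5) / 171.7 = 22.18 mg/L.
Travel time t = 1.7e+04 m / 1.0 m/s = 1.7e+04 s = 0.1968 d.
C = 22.18·exp(−0.50·0.1968) = 22.18·0.9063 = 20.1 mg/L.

20.1 mg/L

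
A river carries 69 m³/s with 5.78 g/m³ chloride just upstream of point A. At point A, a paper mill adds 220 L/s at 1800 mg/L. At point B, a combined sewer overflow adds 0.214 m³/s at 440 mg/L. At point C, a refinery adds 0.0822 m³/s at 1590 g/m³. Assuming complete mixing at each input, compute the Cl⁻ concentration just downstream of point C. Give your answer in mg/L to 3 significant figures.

220 L/s = 0.22 m³/s.
After input A: C = (69·5.78 + 0.22·1800) / 69.22 = 11.48 mg/L.
After input B: C = (69.22·11.48 + 0.214·440) / 69.43 = 12.8 mg/L.
After input C: C = (69.43·12.8 + 0.0822·1590) / 69.52 = 14.67 mg/L.

14.7 mg/L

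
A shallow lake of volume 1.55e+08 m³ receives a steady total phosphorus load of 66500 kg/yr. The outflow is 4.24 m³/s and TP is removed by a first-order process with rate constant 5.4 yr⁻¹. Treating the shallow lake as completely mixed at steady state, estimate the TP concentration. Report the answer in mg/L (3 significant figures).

0.0685 mg/L

Outflow Q = 4.24 m³/s × 3.156e+07 s/yr = 1.338e+08 m³/yr.
Steady-state CSTR mass balance: W = Q·C + k·V·C, so C = W/(Q + kV).
Q + kV = 1.338e+08 + 5.4·1.55e+08 = 9.708e+08 m³/yr.
C = 66500/9.708e+08 = 6.85e-05 kg/m³ = 0.0685 mg/L.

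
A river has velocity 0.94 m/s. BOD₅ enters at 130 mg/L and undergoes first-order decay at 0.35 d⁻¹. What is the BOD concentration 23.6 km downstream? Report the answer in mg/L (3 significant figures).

Travel time t = 23.6 km / 0.94 m/s = 2.36e+04/0.94 = 2.511e+04 s = 0.2906 d.
First-order decay: C = 130·exp(−0.35·0.2906) = 130·0.9033 = 117.4 mg/L.

117 mg/L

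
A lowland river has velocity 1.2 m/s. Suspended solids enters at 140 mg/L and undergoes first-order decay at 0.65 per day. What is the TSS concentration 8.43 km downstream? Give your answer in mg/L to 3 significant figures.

133 mg/L

Travel time t = 8.43 km / 1.2 m/s = 8430/1.2 = 7025 s = 0.08131 d.
First-order decay: C = 140·exp(−0.65·0.08131) = 140·0.9485 = 132.8 mg/L.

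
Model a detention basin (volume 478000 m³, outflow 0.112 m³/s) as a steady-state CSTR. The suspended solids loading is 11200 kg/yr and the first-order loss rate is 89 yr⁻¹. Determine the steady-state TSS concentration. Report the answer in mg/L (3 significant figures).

0.243 mg/L

Outflow Q = 0.112 m³/s × 3.156e+07 s/yr = 3.534e+06 m³/yr.
Steady-state CSTR mass balance: W = Q·C + k·V·C, so C = W/(Q + kV).
Q + kV = 3.534e+06 + 89·478000 = 4.608e+07 m³/yr.
C = 11200/4.608e+07 = 0.0002431 kg/m³ = 0.2431 mg/L.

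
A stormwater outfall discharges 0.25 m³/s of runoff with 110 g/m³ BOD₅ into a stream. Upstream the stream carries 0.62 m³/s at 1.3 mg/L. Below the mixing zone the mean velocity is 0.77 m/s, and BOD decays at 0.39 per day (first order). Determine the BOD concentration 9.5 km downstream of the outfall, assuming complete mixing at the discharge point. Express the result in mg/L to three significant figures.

After complete mixing, C₀ = (0.25·110 + 0.62·1.3) / 0.87 = 32.54 mg/L.
Travel time t = 9500 m / 0.77 m/s = 1.234e+04 s = 0.1428 d.
C = 32.54·exp(−0.39·0.1428) = 32.54·0.9458 = 30.77 mg/L.

30.8 mg/L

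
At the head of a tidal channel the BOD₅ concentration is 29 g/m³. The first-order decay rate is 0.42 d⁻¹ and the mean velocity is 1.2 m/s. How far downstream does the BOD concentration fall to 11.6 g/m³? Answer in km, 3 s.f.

From C = C₀·e^(−kt), t = ln(C₀/C)/k = ln(29/11.6)/0.42 = 0.9163/0.42 = 2.182 d.
Distance = v·t = 1.2 m/s × 1.885e+05 s = 2.262e+05 m = 226.2 km.

226 km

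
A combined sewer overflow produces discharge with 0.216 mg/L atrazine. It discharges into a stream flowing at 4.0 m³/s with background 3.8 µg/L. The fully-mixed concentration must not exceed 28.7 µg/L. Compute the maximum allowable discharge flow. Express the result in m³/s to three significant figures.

3.8 µg/L = 0.0038 mg/L.
28.7 µg/L = 0.0287 mg/L.
Mass balance at complete mixing: C_std·(Q_w + Q_r) = Q_w·C_e + Q_r·C_b.
Rearranging, Q_w = Q_r·(C_std − C_b)/(C_e − C_std) = 4.0·(0.0287 − 0.0038) / (0.216 − 0.0287) = 0.5318 m³/s.

0.532 m³/s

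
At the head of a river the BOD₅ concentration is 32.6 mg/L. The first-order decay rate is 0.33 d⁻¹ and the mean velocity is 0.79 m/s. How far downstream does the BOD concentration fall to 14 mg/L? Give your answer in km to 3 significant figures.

175 km

From C = C₀·e^(−kt), t = ln(C₀/C)/k = ln(32.6/14)/0.33 = 0.8453/0.33 = 2.561 d.
Distance = v·t = 0.79 m/s × 2.213e+05 s = 1.748e+05 m = 174.8 km.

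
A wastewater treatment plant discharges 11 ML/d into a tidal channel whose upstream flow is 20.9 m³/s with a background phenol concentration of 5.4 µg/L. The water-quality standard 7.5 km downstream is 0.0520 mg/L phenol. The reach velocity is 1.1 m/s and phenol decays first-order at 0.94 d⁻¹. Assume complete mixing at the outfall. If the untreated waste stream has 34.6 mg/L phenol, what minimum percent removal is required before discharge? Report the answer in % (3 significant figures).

11 ML/d = 0.1273 m³/s.
5.4 µg/L = 0.0054 mg/L.
Travel time to the compliance point: t = 7500/1.1 = 6818 s = 0.07891 d; decay factor exp(−0.94·0.07891) = 0.9285.
So the concentration just after mixing may be at most 0.052/0.9285 = 0.056 mg/L.
Mass balance: 0.056·21.03 = 0.1273·Cₑ + 20.9·0.0054.
Cₑ = (1.178 − 0.1129) / 0.1273 = 8.363 mg/L.
Required removal = 1 − 8.363/34.6 = 75.83 %.

75.8 %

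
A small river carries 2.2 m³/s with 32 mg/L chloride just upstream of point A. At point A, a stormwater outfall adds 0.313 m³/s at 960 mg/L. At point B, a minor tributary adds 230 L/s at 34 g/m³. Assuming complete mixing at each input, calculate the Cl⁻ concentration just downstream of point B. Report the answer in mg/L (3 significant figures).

After input A: C = (2.2·32 + 0.313·960) / 2.513 = 147.6 mg/L.
230 L/s = 0.23 m³/s.
After input B: C = (2.513·147.6 + 0.23·34) / 2.743 = 138.1 mg/L.

138 mg/L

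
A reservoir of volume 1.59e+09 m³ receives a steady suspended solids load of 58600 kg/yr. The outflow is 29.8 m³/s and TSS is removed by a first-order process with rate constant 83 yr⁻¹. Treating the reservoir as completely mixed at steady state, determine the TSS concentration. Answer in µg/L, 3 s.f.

Outflow Q = 29.8 m³/s × 3.156e+07 s/yr = 9.404e+08 m³/yr.
Steady-state CSTR mass balance: W = Q·C + k·V·C, so C = W/(Q + kV).
Q + kV = 9.404e+08 + 83·1.59e+09 = 1.329e+11 m³/yr.
C = 58600/1.329e+11 = 4.409e-07 kg/m³ = 0.0004409 mg/L = 0.4409 µg/L.

0.441 µg/L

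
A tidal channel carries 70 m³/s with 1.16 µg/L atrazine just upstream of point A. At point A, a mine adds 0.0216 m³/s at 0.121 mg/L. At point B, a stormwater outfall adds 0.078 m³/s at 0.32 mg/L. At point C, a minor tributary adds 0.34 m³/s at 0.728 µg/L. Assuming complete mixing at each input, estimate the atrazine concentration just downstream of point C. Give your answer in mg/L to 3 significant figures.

1.16 µg/L = 0.00116 mg/L.
After input A: C = (70·0.00116 + 0.0216·0.121) / 70.02 = 0.001197 mg/L.
After input B: C = (70.02·0.001197 + 0.078·0.32) / 70.1 = 0.001552 mg/L.
0.728 µg/L = 0.000728 mg/L.
After input C: C = (70.1·0.001552 + 0.34·0.000728) / 70.44 = 0.001548 mg/L.

0.00155 mg/L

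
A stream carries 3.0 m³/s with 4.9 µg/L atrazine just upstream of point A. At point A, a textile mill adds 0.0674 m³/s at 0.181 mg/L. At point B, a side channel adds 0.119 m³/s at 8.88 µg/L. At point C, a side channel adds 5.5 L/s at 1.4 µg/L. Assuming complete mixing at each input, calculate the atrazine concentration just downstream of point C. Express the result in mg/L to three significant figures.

4.9 µg/L = 0.0049 mg/L.
After input A: C = (3·0.0049 + 0.0674·0.181) / 3.067 = 0.008769 mg/L.
8.88 µg/L = 0.00888 mg/L.
After input B: C = (3.067·0.008769 + 0.119·0.00888) / 3.186 = 0.008774 mg/L.
5.5 L/s = 0.0055 m³/s.
1.4 µg/L = 0.0014 mg/L.
After input C: C = (3.186·0.008774 + 0.0055·0.0014) / 3.192 = 0.008761 mg/L.

0.00876 mg/L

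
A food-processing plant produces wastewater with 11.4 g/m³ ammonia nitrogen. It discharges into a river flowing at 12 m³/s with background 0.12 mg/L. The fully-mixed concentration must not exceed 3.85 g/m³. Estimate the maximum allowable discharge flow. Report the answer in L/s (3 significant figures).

5930 L/s

Mass balance at complete mixing: C_std·(Q_w + Q_r) = Q_w·C_e + Q_r·C_b.
Rearranging, Q_w = Q_r·(C_std − C_b)/(C_e − C_std) = 12·(3.85 − 0.12) / (11.4 − 3.85) = 5.928 m³/s.
= 5928 L/s.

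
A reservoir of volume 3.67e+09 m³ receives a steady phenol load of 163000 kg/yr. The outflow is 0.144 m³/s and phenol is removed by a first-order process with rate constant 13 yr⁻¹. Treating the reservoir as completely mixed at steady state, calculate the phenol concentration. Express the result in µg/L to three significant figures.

3.42 µg/L

Outflow Q = 0.144 m³/s × 3.156e+07 s/yr = 4.544e+06 m³/yr.
Steady-state CSTR mass balance: W = Q·C + k·V·C, so C = W/(Q + kV).
Q + kV = 4.544e+06 + 13·3.67e+09 = 4.771e+10 m³/yr.
C = 163000/4.771e+10 = 3.416e-06 kg/m³ = 0.003416 mg/L = 3.416 µg/L.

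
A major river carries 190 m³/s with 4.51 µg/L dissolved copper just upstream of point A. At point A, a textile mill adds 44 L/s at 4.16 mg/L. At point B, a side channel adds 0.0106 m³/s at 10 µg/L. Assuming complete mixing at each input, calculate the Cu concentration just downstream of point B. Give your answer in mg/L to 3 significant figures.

4.51 µg/L = 0.00451 mg/L.
44 L/s = 0.044 m³/s.
After input A: C = (190·0.00451 + 0.044·4.16) / 190 = 0.005472 mg/L.
10 µg/L = 0.01 mg/L.
After input B: C = (190·0.005472 + 0.0106·0.01) / 190.1 = 0.005472 mg/L.

0.00547 mg/L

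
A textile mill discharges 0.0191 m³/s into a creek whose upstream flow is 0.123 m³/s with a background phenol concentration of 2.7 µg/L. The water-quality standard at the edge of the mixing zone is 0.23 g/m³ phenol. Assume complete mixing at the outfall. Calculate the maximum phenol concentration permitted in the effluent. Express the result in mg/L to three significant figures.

2.7 µg/L = 0.0027 mg/L.
Mass balance: 0.23·0.1421 = 0.0191·Cₑ + 0.123·0.0027.
Cₑ = (0.03268 − 0.0003321) / 0.0191 = 1.694 mg/L.

1.69 mg/L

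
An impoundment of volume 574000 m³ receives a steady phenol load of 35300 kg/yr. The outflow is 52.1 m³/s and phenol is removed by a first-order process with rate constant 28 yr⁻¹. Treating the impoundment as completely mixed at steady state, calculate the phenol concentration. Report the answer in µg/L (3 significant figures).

21.3 µg/L

Outflow Q = 52.1 m³/s × 3.156e+07 s/yr = 1.644e+09 m³/yr.
Steady-state CSTR mass balance: W = Q·C + k·V·C, so C = W/(Q + kV).
Q + kV = 1.644e+09 + 28·574000 = 1.66e+09 m³/yr.
C = 35300/1.66e+09 = 2.126e-05 kg/m³ = 0.02126 mg/L = 21.26 µg/L.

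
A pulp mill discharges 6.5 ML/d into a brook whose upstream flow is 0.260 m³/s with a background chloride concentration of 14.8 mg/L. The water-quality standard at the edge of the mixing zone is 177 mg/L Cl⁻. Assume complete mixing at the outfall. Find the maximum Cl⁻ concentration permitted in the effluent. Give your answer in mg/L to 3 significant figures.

6.5 ML/d = 0.07523 m³/s.
Mass balance: 177·0.3352 = 0.07523·Cₑ + 0.26·14.8.
Cₑ = (59.34 − 3.848) / 0.07523 = 737.6 mg/L.

738 mg/L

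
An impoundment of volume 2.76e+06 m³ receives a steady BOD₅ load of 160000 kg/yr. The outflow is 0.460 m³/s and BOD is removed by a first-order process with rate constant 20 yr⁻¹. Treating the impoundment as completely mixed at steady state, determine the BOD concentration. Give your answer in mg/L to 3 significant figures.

2.30 mg/L

Outflow Q = 0.460 m³/s × 3.156e+07 s/yr = 1.452e+07 m³/yr.
Steady-state CSTR mass balance: W = Q·C + k·V·C, so C = W/(Q + kV).
Q + kV = 1.452e+07 + 20·2.76e+06 = 6.972e+07 m³/yr.
C = 160000/6.972e+07 = 0.002295 kg/m³ = 2.295 mg/L.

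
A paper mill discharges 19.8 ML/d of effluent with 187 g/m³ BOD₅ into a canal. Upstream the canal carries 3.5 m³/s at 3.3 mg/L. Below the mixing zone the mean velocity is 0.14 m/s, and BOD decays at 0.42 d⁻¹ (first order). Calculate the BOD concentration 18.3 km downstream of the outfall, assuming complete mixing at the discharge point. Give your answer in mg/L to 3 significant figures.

7.73 mg/L

19.8 ML/d = 0.2292 m³/s.
After complete mixing, C₀ = (0.2292·187 + 3.5·3.3) / 3.729 = 14.59 mg/L.
Travel time t = 1.83e+04 m / 0.14 m/s = 1.307e+05 s = 1.513 d.
C = 14.59·exp(−0.42·1.513) = 14.59·0.5297 = 7.728 mg/L.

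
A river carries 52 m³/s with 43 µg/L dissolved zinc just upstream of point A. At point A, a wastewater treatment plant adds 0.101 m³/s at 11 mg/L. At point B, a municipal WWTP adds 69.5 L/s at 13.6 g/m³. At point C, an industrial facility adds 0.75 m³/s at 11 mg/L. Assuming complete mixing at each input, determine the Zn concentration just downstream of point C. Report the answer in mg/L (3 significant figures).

43 µg/L = 0.043 mg/L.
After input A: C = (52·0.043 + 0.101·11) / 52.1 = 0.06424 mg/L.
69.5 L/s = 0.0695 m³/s.
After input B: C = (52.1·0.06424 + 0.0695·13.6) / 52.17 = 0.08227 mg/L.
After input C: C = (52.17·0.08227 + 0.75·11) / 52.92 = 0.237 mg/L.

0.237 mg/L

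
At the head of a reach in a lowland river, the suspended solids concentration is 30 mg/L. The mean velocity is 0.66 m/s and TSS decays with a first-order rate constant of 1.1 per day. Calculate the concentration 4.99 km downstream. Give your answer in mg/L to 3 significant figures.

Travel time t = 4.99 km / 0.66 m/s = 4990/0.66 = 7561 s = 0.08751 d.
First-order decay: C = 30·exp(−1.1·0.08751) = 30·0.9082 = 27.25 mg/L.

27.2 mg/L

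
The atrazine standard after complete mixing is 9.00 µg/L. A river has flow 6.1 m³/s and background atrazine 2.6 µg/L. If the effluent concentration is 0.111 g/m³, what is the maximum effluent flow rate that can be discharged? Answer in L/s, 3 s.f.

2.6 µg/L = 0.0026 mg/L.
9.00 µg/L = 0.009 mg/L.
Mass balance at complete mixing: C_std·(Q_w + Q_r) = Q_w·C_e + Q_r·C_b.
Rearranging, Q_w = Q_r·(C_std − C_b)/(C_e − C_std) = 6.1·(0.009 − 0.0026) / (0.111 − 0.009) = 0.3827 m³/s.
= 382.7 L/s.

383 L/s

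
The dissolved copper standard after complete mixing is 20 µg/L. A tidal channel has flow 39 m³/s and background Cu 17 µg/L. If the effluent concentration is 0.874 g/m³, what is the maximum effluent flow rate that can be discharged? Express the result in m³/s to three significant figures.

0.137 m³/s

17 µg/L = 0.017 mg/L.
20 µg/L = 0.02 mg/L.
Mass balance at complete mixing: C_std·(Q_w + Q_r) = Q_w·C_e + Q_r·C_b.
Rearranging, Q_w = Q_r·(C_std − C_b)/(C_e − C_std) = 39·(0.02 − 0.017) / (0.874 − 0.02) = 0.137 m³/s.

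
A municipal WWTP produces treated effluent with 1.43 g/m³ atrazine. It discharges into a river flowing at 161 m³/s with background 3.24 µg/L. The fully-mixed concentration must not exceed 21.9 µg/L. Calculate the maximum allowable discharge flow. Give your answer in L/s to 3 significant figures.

2130 L/s

3.24 µg/L = 0.00324 mg/L.
21.9 µg/L = 0.0219 mg/L.
Mass balance at complete mixing: C_std·(Q_w + Q_r) = Q_w·C_e + Q_r·C_b.
Rearranging, Q_w = Q_r·(C_std − C_b)/(C_e − C_std) = 161·(0.0219 − 0.00324) / (1.43 − 0.0219) = 2.134 m³/s.
= 2134 L/s.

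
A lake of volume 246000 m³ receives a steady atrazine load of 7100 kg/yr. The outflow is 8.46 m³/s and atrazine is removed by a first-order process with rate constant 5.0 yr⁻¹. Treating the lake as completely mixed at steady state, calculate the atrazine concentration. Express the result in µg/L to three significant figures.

Outflow Q = 8.46 m³/s × 3.156e+07 s/yr = 2.67e+08 m³/yr.
Steady-state CSTR mass balance: W = Q·C + k·V·C, so C = W/(Q + kV).
Q + kV = 2.67e+08 + 5.0·246000 = 2.682e+08 m³/yr.
C = 7100/2.682e+08 = 2.647e-05 kg/m³ = 0.02647 mg/L = 26.47 µg/L.

26.5 µg/L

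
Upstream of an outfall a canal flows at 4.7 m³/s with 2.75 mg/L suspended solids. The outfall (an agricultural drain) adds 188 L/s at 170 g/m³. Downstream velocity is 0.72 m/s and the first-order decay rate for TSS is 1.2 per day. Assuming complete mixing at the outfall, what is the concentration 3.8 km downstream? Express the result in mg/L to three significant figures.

188 L/s = 0.188 m³/s.
After complete mixing, C₀ = (0.188·170 + 4.7·2.75) / 4.888 = 9.183 mg/L.
Travel time t = 3800 m / 0.72 m/s = 5278 s = 0.06109 d.
C = 9.183·exp(−1.2·0.06109) = 9.183·0.9293 = 8.534 mg/L.

8.53 mg/L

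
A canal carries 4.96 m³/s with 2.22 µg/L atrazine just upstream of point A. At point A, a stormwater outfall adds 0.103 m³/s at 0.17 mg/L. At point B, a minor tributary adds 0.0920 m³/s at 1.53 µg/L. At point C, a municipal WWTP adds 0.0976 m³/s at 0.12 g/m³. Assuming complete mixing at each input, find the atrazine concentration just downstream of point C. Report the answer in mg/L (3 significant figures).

0.00769 mg/L

2.22 µg/L = 0.00222 mg/L.
After input A: C = (4.96·0.00222 + 0.103·0.17) / 5.063 = 0.005633 mg/L.
1.53 µg/L = 0.00153 mg/L.
After input B: C = (5.063·0.005633 + 0.092·0.00153) / 5.155 = 0.00556 mg/L.
After input C: C = (5.155·0.00556 + 0.0976·0.12) / 5.253 = 0.007686 mg/L.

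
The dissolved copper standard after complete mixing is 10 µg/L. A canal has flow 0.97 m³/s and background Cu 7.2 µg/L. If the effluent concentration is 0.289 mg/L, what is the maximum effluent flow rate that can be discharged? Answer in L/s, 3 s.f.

9.73 L/s

7.2 µg/L = 0.0072 mg/L.
10 µg/L = 0.01 mg/L.
Mass balance at complete mixing: C_std·(Q_w + Q_r) = Q_w·C_e + Q_r·C_b.
Rearranging, Q_w = Q_r·(C_std − C_b)/(C_e − C_std) = 0.97·(0.01 − 0.0072) / (0.289 − 0.01) = 0.009735 m³/s.
= 9.735 L/s.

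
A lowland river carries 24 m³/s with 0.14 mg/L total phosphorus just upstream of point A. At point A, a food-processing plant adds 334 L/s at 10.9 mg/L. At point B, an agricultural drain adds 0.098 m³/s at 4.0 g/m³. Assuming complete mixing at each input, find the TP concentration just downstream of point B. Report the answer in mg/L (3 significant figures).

334 L/s = 0.334 m³/s.
After input A: C = (24·0.14 + 0.334·10.9) / 24.33 = 0.2877 mg/L.
After input B: C = (24.33·0.2877 + 0.098·4) / 24.43 = 0.3026 mg/L.

0.303 mg/L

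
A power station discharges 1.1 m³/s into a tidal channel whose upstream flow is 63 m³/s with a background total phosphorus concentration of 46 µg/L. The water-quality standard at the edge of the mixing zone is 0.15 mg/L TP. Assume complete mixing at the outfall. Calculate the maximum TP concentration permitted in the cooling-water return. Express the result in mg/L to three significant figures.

46 µg/L = 0.046 mg/L.
Mass balance: 0.15·64.1 = 1.1·Cₑ + 63·0.046.
Cₑ = (9.615 − 2.898) / 1.1 = 6.106 mg/L.

6.11 mg/L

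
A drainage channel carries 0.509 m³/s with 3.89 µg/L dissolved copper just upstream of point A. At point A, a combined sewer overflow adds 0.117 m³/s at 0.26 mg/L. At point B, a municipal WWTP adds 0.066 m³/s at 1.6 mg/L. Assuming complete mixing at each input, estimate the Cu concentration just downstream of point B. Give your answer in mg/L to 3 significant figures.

3.89 µg/L = 0.00389 mg/L.
After input A: C = (0.509·0.00389 + 0.117·0.26) / 0.626 = 0.05176 mg/L.
After input B: C = (0.626·0.05176 + 0.066·1.6) / 0.692 = 0.1994 mg/L.

0.199 mg/L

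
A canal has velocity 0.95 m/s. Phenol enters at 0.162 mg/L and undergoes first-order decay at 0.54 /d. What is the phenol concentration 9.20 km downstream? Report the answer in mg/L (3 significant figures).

0.152 mg/L

Travel time t = 9.20 km / 0.95 m/s = 9200/0.95 = 9684 s = 0.1121 d.
First-order decay: C = 0.162·exp(−0.54·0.1121) = 0.162·0.9413 = 0.1525 mg/L.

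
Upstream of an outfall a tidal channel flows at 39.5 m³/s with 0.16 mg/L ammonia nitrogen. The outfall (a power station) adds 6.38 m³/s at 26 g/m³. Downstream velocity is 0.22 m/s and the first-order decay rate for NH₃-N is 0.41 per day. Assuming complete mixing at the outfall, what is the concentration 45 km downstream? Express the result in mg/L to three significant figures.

After complete mixing, C₀ = (6.38·26 + 39.5·0.16) / 45.88 = 3.753 mg/L.
Travel time t = 4.5e+04 m / 0.22 m/s = 2.045e+05 s = 2.367 d.
C = 3.753·exp(−0.41·2.367) = 3.753·0.3788 = 1.422 mg/L.

1.42 mg/L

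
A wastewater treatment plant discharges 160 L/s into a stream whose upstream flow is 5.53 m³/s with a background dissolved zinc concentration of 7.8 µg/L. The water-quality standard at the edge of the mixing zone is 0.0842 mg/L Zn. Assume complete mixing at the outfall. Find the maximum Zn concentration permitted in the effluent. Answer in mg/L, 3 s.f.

2.72 mg/L

160 L/s = 0.16 m³/s.
7.8 µg/L = 0.0078 mg/L.
Mass balance: 0.0842·5.69 = 0.16·Cₑ + 5.53·0.0078.
Cₑ = (0.4791 − 0.04313) / 0.16 = 2.725 mg/L.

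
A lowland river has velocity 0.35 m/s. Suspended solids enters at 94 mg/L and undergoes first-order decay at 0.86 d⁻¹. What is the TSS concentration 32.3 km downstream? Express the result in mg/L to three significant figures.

Travel time t = 32.3 km / 0.35 m/s = 3.23e+04/0.35 = 9.229e+04 s = 1.068 d.
First-order decay: C = 94·exp(−0.86·1.068) = 94·0.3991 = 37.51 mg/L.

37.5 mg/L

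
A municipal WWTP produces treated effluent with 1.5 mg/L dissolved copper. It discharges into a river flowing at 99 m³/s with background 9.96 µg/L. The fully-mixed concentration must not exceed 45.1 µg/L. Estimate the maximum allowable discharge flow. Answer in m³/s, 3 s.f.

2.39 m³/s

9.96 µg/L = 0.00996 mg/L.
45.1 µg/L = 0.0451 mg/L.
Mass balance at complete mixing: C_std·(Q_w + Q_r) = Q_w·C_e + Q_r·C_b.
Rearranging, Q_w = Q_r·(C_std − C_b)/(C_e − C_std) = 99·(0.0451 − 0.00996) / (1.5 − 0.0451) = 2.391 m³/s.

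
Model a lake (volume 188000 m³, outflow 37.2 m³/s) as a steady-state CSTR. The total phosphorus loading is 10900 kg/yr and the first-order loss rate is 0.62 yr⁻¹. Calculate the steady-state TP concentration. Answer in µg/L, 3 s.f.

Outflow Q = 37.2 m³/s × 3.156e+07 s/yr = 1.174e+09 m³/yr.
Steady-state CSTR mass balance: W = Q·C + k·V·C, so C = W/(Q + kV).
Q + kV = 1.174e+09 + 0.62·188000 = 1.174e+09 m³/yr.
C = 10900/1.174e+09 = 9.284e-06 kg/m³ = 0.009284 mg/L = 9.284 µg/L.

9.28 µg/L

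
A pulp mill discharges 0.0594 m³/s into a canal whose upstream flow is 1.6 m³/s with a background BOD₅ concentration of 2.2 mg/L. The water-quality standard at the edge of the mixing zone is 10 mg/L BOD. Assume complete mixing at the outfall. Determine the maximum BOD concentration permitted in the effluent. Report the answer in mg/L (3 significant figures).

Mass balance: 10·1.659 = 0.0594·Cₑ + 1.6·2.2.
Cₑ = (16.59 − 3.52) / 0.0594 = 220.1 mg/L.

220 mg/L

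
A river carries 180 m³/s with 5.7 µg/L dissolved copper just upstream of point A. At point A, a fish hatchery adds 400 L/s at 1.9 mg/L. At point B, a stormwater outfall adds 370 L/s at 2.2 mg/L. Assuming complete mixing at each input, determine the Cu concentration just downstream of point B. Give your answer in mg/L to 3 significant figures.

5.7 µg/L = 0.0057 mg/L.
400 L/s = 0.4 m³/s.
After input A: C = (180·0.0057 + 0.4·1.9) / 180.4 = 0.0099 mg/L.
370 L/s = 0.37 m³/s.
After input B: C = (180.4·0.0099 + 0.37·2.2) / 180.8 = 0.01438 mg/L.

0.0144 mg/L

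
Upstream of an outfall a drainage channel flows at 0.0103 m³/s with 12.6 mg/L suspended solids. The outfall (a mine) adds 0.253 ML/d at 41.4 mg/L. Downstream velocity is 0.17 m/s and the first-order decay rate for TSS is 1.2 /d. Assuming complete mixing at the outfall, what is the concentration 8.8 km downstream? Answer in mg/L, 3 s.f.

9.25 mg/L

0.253 ML/d = 0.002928 m³/s.
After complete mixing, C₀ = (0.002928·41.4 + 0.0103·12.6) / 0.01323 = 18.98 mg/L.
Travel time t = 8800 m / 0.17 m/s = 5.176e+04 s = 0.5991 d.
C = 18.98·exp(−1.2·0.5991) = 18.98·0.4873 = 9.246 mg/L.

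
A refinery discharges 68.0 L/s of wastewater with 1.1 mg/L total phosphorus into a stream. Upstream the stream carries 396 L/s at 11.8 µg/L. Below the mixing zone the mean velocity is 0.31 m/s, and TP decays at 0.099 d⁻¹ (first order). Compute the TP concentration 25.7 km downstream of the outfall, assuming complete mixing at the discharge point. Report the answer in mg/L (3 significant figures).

0.156 mg/L

68.0 L/s = 0.068 m³/s.
396 L/s = 0.396 m³/s.
11.8 µg/L = 0.0118 mg/L.
After complete mixing, C₀ = (0.068·1.1 + 0.396·0.0118) / 0.464 = 0.1713 mg/L.
Travel time t = 2.57e+04 m / 0.31 m/s = 8.29e+04 s = 0.9595 d.
C = 0.1713·exp(−0.099·0.9595) = 0.1713·0.9094 = 0.1558 mg/L.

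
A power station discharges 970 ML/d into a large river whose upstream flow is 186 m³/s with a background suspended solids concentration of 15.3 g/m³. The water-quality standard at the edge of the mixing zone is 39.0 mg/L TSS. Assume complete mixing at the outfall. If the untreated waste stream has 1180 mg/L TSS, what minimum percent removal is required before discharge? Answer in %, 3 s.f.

63.4 %

970 ML/d = 11.23 m³/s.
Mass balance: 39·197.2 = 11.23·Cₑ + 186·15.3.
Cₑ = (7692 − 2846) / 11.23 = 431.6 mg/L.
Required removal = 1 − 431.6/1180 = 63.42 %.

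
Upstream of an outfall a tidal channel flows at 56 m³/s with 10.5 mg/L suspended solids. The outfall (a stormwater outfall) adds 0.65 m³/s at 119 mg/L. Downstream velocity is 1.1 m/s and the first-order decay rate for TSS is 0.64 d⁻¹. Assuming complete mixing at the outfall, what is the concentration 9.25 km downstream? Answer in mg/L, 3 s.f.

After complete mixing, C₀ = (0.65·119 + 56·10.5) / 56.65 = 11.74 mg/L.
Travel time t = 9250 m / 1.1 m/s = 8409 s = 0.09733 d.
C = 11.74·exp(−0.64·0.09733) = 11.74·0.9396 = 11.04 mg/L.

11.0 mg/L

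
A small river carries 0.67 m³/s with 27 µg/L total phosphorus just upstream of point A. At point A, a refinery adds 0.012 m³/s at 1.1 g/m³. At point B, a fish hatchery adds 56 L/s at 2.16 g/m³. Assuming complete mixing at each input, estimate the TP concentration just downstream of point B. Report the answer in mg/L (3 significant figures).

27 µg/L = 0.027 mg/L.
After input A: C = (0.67·0.027 + 0.012·1.1) / 0.682 = 0.04588 mg/L.
56 L/s = 0.056 m³/s.
After input B: C = (0.682·0.04588 + 0.056·2.16) / 0.738 = 0.2063 mg/L.

0.206 mg/L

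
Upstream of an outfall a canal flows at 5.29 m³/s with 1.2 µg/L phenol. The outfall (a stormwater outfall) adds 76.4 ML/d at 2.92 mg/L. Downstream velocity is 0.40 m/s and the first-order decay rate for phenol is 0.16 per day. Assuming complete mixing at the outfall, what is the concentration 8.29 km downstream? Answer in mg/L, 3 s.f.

76.4 ML/d = 0.8843 m³/s.
1.2 µg/L = 0.0012 mg/L.
After complete mixing, C₀ = (0.8843·2.92 + 5.29·0.0012) / 6.174 = 0.4192 mg/L.
Travel time t = 8290 m / 0.40 m/s = 2.072e+04 s = 0.2399 d.
C = 0.4192·exp(−0.16·0.2399) = 0.4192·0.9623 = 0.4034 mg/L.

0.403 mg/L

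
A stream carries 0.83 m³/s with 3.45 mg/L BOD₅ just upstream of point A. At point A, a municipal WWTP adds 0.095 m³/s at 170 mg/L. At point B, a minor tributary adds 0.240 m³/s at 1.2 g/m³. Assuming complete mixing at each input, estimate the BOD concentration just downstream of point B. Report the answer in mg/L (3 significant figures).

16.6 mg/L

After input A: C = (0.83·3.45 + 0.095·170) / 0.925 = 20.56 mg/L.
After input B: C = (0.925·20.56 + 0.24·1.2) / 1.165 = 16.57 mg/L.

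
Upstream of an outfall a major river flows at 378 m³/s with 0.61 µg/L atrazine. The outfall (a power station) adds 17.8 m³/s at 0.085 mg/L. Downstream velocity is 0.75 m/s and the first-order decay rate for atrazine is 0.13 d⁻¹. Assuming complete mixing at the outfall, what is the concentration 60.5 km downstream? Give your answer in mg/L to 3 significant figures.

0.00390 mg/L

0.61 µg/L = 0.00061 mg/L.
After complete mixing, C₀ = (17.8·0.085 + 378·0.00061) / 395.8 = 0.004405 mg/L.
Travel time t = 6.05e+04 m / 0.75 m/s = 8.067e+04 s = 0.9336 d.
C = 0.004405·exp(−0.13·0.9336) = 0.004405·0.8857 = 0.003902 mg/L.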